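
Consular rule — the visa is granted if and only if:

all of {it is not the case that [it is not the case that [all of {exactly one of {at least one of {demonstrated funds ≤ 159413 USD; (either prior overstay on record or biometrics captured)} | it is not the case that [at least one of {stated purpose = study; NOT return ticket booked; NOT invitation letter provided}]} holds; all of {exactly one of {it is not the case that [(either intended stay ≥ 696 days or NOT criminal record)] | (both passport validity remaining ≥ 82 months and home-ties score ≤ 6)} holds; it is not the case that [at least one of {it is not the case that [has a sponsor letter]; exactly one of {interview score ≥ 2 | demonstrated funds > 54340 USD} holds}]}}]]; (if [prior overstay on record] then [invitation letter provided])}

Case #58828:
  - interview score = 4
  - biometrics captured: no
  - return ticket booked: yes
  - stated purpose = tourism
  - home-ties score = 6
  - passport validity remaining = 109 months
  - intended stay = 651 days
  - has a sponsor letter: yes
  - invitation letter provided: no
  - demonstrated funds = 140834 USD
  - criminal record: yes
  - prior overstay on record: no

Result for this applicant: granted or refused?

Atomic conditions:
  demonstrated funds ≤ 159413 USD: 140834 ≤ 159413 is true
  prior overstay on record: no → false
  biometrics captured: no → false
  stated purpose = study: tourism == study is false
  NOT return ticket booked: yes → false
  NOT invitation letter provided: no → true
  intended stay ≥ 696 days: 651 ≥ 696 is false
  NOT criminal record: yes → false
  passport validity remaining ≥ 82 months: 109 ≥ 82 is true
  home-ties score ≤ 6: 6 ≤ 6 is true
  has a sponsor letter: yes → true
  interview score ≥ 2: 4 ≥ 2 is true
  demonstrated funds > 54340 USD: 140834 > 54340 is true
  invitation letter provided: no → false
Combine:
[1.1.1.1.1.2] false OR false = false
[1.1.1.1.1] true OR false = true
[1.1.1.1.2.1] false OR false OR true = true
[1.1.1.1.2] NOT true = false
[1.1.1.1] exactly-one(true, false) = true
[1.1.1.2.1.1.1] false OR false = false
[1.1.1.2.1.1] NOT false = true
[1.1.1.2.1.2] true AND true = true
[1.1.1.2.1] exactly-one(true, true) = false
[1.1.1.2.2.1.1] NOT true = false
[1.1.1.2.2.1.2] exactly-one(true, true) = false
[1.1.1.2.2.1] false OR false = false
[1.1.1.2.2] NOT false = true
[1.1.1.2] false AND true = false
[1.1.1] true AND false = false
[1.1] NOT false = true
[1] NOT true = false
[2] false → false (antecedent false ⇒ implication holds) = true
[root] false AND true = false
Overall: false → refused

Refused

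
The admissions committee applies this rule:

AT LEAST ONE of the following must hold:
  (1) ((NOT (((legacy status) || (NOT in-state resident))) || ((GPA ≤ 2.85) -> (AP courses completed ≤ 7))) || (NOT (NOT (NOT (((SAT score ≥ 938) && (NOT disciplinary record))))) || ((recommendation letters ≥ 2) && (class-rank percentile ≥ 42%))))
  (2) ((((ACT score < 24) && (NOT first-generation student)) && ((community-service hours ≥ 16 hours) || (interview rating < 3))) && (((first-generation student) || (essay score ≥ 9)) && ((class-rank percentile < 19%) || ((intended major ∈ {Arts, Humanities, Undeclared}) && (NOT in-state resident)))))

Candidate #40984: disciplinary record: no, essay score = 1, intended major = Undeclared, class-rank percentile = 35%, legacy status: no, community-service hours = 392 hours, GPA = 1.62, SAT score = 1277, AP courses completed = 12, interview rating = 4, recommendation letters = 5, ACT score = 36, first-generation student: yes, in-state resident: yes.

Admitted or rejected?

Atomic conditions:
  legacy status: no → false
  NOT in-state resident: yes → false
  GPA ≤ 2.85: 1.62 ≤ 2.85 is true
  AP courses completed ≤ 7: 12 ≤ 7 is false
  SAT score ≥ 938: 1277 ≥ 938 is true
  NOT disciplinary record: no → true
  recommendation letters ≥ 2: 5 ≥ 2 is true
  class-rank percentile ≥ 42%: 35 ≥ 42 is false
  ACT score < 24: 36 < 24 is false
  NOT first-generation student: yes → false
  community-service hours ≥ 16 hours: 392 ≥ 16 is true
  interview rating < 3: 4 < 3 is false
  first-generation student: yes → true
  essay score ≥ 9: 1 ≥ 9 is false
  class-rank percentile < 19%: 35 < 19 is false
  intended major ∈ {Arts, Humanities, Undeclared}: Undeclared is in the set → true
Combine:
[1.1.1.1] false OR false = false
[1.1.1] NOT false = true
[1.1.2] true → false = false
[1.1] true OR false = true
[1.2.1.1.1.1] true AND true = true
[1.2.1.1.1] NOT true = false
[1.2.1.1] NOT false = true
[1.2.1] NOT true = false
[1.2.2] true AND false = false
[1.2] false OR false = false
[1] true OR false = true
[2.1.1] false AND false = false
[2.1.2] true OR false = true
[2.1] false AND true = false
[2.2.1] true OR false = true
[2.2.2.2] true AND false = false
[2.2.2] false OR false = false
[2.2] true AND false = false
[2] false AND false = false
[root] true OR false = true
Overall: true → admitted

Admitted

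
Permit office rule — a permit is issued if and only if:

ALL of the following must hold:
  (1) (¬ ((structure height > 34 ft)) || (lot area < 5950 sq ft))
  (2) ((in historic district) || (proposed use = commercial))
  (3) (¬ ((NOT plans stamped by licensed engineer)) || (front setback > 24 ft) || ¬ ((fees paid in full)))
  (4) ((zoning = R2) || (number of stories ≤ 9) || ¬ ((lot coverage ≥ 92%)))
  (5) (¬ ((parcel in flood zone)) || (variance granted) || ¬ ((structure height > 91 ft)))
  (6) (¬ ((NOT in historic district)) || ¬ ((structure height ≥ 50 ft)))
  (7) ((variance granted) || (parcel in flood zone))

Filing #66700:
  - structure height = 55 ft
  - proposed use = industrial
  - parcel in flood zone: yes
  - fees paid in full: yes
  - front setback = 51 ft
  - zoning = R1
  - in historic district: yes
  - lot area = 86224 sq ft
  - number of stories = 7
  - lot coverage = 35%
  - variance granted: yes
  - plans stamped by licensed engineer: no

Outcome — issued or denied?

Denied

Atomic conditions:
  structure height > 34 ft: 55 > 34 is true
  lot area < 5950 sq ft: 86224 < 5950 is false
  in historic district: yes → true
  proposed use = commercial: industrial == commercial is false
  NOT plans stamped by licensed engineer: no → true
  front setback > 24 ft: 51 > 24 is true
  fees paid in full: yes → true
  zoning = R2: R1 == R2 is false
  number of stories ≤ 9: 7 ≤ 9 is true
  lot coverage ≥ 92%: 35 ≥ 92 is false
  parcel in flood zone: yes → true
  variance granted: yes → true
  structure height > 91 ft: 55 > 91 is false
  NOT in historic district: yes → false
  structure height ≥ 50 ft: 55 ≥ 50 is true
Combine:
[1.1] NOT true = false
[1] false OR false = false
[2] true OR false = true
[3.1] NOT true = false
[3.3] NOT true = false
[3] false OR true OR false = true
[4.3] NOT false = true
[4] false OR true OR true = true
[5.1] NOT true = false
[5.3] NOT false = true
[5] false OR true OR true = true
[6.1] NOT false = true
[6.2] NOT true = false
[6] true OR false = true
[7] true OR true = true
[root] false AND true AND true AND true AND true AND true AND true = false
Overall: false → denied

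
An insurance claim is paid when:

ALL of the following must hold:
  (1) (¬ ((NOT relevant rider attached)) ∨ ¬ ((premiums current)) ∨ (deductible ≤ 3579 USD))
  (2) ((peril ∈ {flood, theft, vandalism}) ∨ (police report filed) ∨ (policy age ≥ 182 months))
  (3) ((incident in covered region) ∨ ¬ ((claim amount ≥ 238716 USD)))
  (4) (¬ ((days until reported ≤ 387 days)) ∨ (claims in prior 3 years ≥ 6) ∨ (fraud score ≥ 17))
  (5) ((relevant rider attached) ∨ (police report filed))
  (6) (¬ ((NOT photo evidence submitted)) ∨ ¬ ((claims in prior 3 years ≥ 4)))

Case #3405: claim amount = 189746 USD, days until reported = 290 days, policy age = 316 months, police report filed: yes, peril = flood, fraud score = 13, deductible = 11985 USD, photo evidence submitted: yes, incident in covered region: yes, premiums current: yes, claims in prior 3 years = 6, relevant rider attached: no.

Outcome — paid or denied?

Atomic conditions:
  NOT relevant rider attached: no → true
  premiums current: yes → true
  deductible ≤ 3579 USD: 11985 ≤ 3579 is false
  peril ∈ {flood, theft, vandalism}: flood is in the set → true
  police report filed: yes → true
  policy age ≥ 182 months: 316 ≥ 182 is true
  incident in covered region: yes → true
  claim amount ≥ 238716 USD: 189746 ≥ 238716 is false
  days until reported ≤ 387 days: 290 ≤ 387 is true
  claims in prior 3 years ≥ 6: 6 ≥ 6 is true
  fraud score ≥ 17: 13 ≥ 17 is false
  relevant rider attached: no → false
  NOT photo evidence submitted: yes → false
  claims in prior 3 years ≥ 4: 6 ≥ 4 is true
Combine:
[1.1] NOT true = false
[1.2] NOT true = false
[1] false OR false OR false = false
[2] true OR true OR true = true
[3.2] NOT false = true
[3] true OR true = true
[4.1] NOT true = false
[4] false OR true OR false = true
[5] false OR true = true
[6.1] NOT false = true
[6.2] NOT true = false
[6] true OR false = true
[root] false AND true AND true AND true AND true AND true = false
Overall: false → denied

Denied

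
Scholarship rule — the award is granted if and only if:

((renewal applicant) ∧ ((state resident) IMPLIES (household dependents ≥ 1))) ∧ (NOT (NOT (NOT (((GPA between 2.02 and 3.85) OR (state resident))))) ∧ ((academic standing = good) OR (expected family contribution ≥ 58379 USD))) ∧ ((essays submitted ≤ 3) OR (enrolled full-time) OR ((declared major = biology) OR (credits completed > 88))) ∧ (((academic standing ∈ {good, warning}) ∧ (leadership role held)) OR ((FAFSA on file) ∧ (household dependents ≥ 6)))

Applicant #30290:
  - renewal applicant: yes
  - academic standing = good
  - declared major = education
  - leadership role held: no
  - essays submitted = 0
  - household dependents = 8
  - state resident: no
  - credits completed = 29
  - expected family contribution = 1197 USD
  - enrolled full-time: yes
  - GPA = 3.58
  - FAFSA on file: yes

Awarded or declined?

Declined

Atomic conditions:
  renewal applicant: yes → true
  state resident: no → false
  household dependents ≥ 1: 8 ≥ 1 is true
  GPA between 2.02 and 3.85: 3.58 in [2.02, 3.85] is true
  academic standing = good: good == good is true
  expected family contribution ≥ 58379 USD: 1197 ≥ 58379 is false
  essays submitted ≤ 3: 0 ≤ 3 is true
  enrolled full-time: yes → true
  declared major = biology: education == biology is false
  credits completed > 88: 29 > 88 is false
  academic standing ∈ {good, warning}: good is in the set → true
  leadership role held: no → false
  FAFSA on file: yes → true
  household dependents ≥ 6: 8 ≥ 6 is true
Combine:
[1.2] false → true (antecedent false ⇒ implication holds) = true
[1] true AND true = true
[2.1.1.1.1] true OR false = true
[2.1.1.1] NOT true = false
[2.1.1] NOT false = true
[2.1] NOT true = false
[2.2] true OR false = true
[2] false AND true = false
[3.3] false OR false = false
[3] true OR true OR false = true
[4.1] true AND false = false
[4.2] true AND true = true
[4] false OR true = true
[root] true AND false AND true AND true = false
Overall: false → declined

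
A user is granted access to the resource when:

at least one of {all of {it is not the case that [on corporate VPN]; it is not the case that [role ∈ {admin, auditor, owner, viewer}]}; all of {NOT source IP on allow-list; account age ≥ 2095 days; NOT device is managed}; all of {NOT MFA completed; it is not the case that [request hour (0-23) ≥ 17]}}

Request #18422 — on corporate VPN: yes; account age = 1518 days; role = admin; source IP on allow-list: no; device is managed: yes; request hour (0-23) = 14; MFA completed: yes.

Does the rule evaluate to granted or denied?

Denied

Atomic conditions:
  on corporate VPN: yes → true
  role ∈ {admin, auditor, owner, viewer}: admin is in the set → true
  NOT source IP on allow-list: no → true
  account age ≥ 2095 days: 1518 ≥ 2095 is false
  NOT device is managed: yes → false
  NOT MFA completed: yes → false
  request hour (0-23) ≥ 17: 14 ≥ 17 is false
Combine:
[1.1] NOT true = false
[1.2] NOT true = false
[1] false AND false = false
[2] true AND false AND false = false
[3.2] NOT false = true
[3] false AND true = false
[root] false OR false OR false = false
Overall: false → denied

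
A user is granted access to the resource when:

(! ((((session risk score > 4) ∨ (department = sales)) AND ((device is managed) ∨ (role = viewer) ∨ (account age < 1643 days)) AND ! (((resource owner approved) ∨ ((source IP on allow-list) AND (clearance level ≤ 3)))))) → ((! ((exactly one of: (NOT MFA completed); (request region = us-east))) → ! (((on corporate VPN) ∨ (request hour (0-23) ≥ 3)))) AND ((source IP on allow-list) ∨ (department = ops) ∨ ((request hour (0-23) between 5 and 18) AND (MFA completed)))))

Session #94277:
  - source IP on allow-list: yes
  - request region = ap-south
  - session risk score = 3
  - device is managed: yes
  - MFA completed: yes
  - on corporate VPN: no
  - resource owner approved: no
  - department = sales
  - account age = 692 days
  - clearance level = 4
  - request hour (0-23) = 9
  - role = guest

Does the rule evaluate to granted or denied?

Granted

Atomic conditions:
  session risk score > 4: 3 > 4 is false
  department = sales: sales == sales is true
  device is managed: yes → true
  role = viewer: guest == viewer is false
  account age < 1643 days: 692 < 1643 is true
  resource owner approved: no → false
  source IP on allow-list: yes → true
  clearance level ≤ 3: 4 ≤ 3 is false
  NOT MFA completed: yes → false
  request region = us-east: ap-south == us-east is false
  on corporate VPN: no → false
  request hour (0-23) ≥ 3: 9 ≥ 3 is true
  department = ops: sales == ops is false
  request hour (0-23) between 5 and 18: 9 in [5, 18] is true
  MFA completed: yes → true
Combine:
[1.1.1] false OR true = true
[1.1.2] true OR false OR true = true
[1.1.3.1.2] true AND false = false
[1.1.3.1] false OR false = false
[1.1.3] NOT false = true
[1.1] true AND true AND true = true
[1] NOT true = false
[2.1.1.1] exactly-one(false, false) = false
[2.1.1] NOT false = true
[2.1.2.1] false OR true = true
[2.1.2] NOT true = false
[2.1] true → false = false
[2.2.3] true AND true = true
[2.2] true OR false OR true = true
[2] false AND true = false
[root] false → false (antecedent false ⇒ implication holds) = true
Overall: true → granted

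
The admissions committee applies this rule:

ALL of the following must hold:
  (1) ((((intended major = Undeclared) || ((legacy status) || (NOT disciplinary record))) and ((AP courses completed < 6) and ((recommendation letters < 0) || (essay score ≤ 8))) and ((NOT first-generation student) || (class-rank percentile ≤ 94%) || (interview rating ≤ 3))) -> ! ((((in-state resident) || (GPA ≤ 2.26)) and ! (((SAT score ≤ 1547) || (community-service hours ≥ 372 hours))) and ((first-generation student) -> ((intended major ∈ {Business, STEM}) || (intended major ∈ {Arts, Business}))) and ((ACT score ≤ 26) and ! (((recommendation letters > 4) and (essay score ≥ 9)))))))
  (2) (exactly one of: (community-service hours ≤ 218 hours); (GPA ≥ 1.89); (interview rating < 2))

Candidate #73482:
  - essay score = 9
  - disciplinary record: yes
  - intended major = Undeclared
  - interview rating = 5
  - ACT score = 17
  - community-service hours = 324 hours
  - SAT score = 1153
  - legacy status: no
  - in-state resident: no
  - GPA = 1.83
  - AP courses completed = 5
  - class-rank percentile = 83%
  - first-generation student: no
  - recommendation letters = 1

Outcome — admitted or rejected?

Atomic conditions:
  intended major = Undeclared: Undeclared == Undeclared is true
  legacy status: no → false
  NOT disciplinary record: yes → false
  AP courses completed < 6: 5 < 6 is true
  recommendation letters < 0: 1 < 0 is false
  essay score ≤ 8: 9 ≤ 8 is false
  NOT first-generation student: no → true
  class-rank percentile ≤ 94%: 83 ≤ 94 is true
  interview rating ≤ 3: 5 ≤ 3 is false
  in-state resident: no → false
  GPA ≤ 2.26: 1.83 ≤ 2.26 is true
  SAT score ≤ 1547: 1153 ≤ 1547 is true
  community-service hours ≥ 372 hours: 324 ≥ 372 is false
  first-generation student: no → false
  intended major ∈ {Business, STEM}: Undeclared is not in the set → false
  intended major ∈ {Arts, Business}: Undeclared is not in the set → false
  ACT score ≤ 26: 17 ≤ 26 is true
  recommendation letters > 4: 1 > 4 is false
  essay score ≥ 9: 9 ≥ 9 is true
  community-service hours ≤ 218 hours: 324 ≤ 218 is false
  GPA ≥ 1.89: 1.83 ≥ 1.89 is false
  interview rating < 2: 5 < 2 is false
Combine:
[1.1.1.2] false OR false = false
[1.1.1] true OR false = true
[1.1.2.2] false OR false = false
[1.1.2] true AND false = false
[1.1.3] true OR true OR false = true
[1.1] true AND false AND true = false
[1.2.1.1] false OR true = true
[1.2.1.2.1] true OR false = true
[1.2.1.2] NOT true = false
[1.2.1.3.2] false OR false = false
[1.2.1.3] false → false (antecedent false ⇒ implication holds) = true
[1.2.1.4.2.1] false AND true = false
[1.2.1.4.2] NOT false = true
[1.2.1.4] true AND true = true
[1.2.1] true AND false AND true AND true = false
[1.2] NOT false = true
[1] false → true (antecedent false ⇒ implication holds) = true
[2] exactly-one(false, false, false) = false
[root] true AND false = false
Overall: false → rejected

Rejected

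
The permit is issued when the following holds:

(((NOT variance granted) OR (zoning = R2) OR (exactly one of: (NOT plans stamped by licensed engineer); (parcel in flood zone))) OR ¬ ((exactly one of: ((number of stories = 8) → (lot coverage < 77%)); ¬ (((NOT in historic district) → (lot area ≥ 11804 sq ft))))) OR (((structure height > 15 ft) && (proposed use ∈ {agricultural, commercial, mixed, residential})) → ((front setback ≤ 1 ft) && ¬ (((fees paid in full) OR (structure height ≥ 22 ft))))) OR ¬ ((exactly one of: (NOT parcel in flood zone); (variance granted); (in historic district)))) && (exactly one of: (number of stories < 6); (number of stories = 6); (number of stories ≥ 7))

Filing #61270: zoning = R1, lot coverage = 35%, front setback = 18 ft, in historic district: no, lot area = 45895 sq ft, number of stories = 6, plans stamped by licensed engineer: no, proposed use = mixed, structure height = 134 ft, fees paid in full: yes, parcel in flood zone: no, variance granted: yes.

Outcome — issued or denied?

Issued

Atomic conditions:
  NOT variance granted: yes → false
  zoning = R2: R1 == R2 is false
  NOT plans stamped by licensed engineer: no → true
  parcel in flood zone: no → false
  number of stories = 8: 6 == 8 is false
  lot coverage < 77%: 35 < 77 is true
  NOT in historic district: no → true
  lot area ≥ 11804 sq ft: 45895 ≥ 11804 is true
  structure height > 15 ft: 134 > 15 is true
  proposed use ∈ {agricultural, commercial, mixed, residential}: mixed is in the set → true
  front setback ≤ 1 ft: 18 ≤ 1 is false
  fees paid in full: yes → true
  structure height ≥ 22 ft: 134 ≥ 22 is true
  NOT parcel in flood zone: no → true
  variance granted: yes → true
  in historic district: no → false
  number of stories < 6: 6 < 6 is false
  number of stories = 6: 6 == 6 is true
  number of stories ≥ 7: 6 ≥ 7 is false
Combine:
[1.1.3] exactly-one(true, false) = true
[1.1] false OR false OR true = true
[1.2.1.1] false → true (antecedent false ⇒ implication holds) = true
[1.2.1.2.1] true → true = true
[1.2.1.2] NOT true = false
[1.2.1] exactly-one(true, false) = true
[1.2] NOT true = false
[1.3.1] true AND true = true
[1.3.2.2.1] true OR true = true
[1.3.2.2] NOT true = false
[1.3.2] false AND false = false
[1.3] true → false = false
[1.4.1] exactly-one(true, true, false) = false
[1.4] NOT false = true
[1] true OR false OR false OR true = true
[2] exactly-one(false, true, false) = true
[root] true AND true = true
Overall: true → issued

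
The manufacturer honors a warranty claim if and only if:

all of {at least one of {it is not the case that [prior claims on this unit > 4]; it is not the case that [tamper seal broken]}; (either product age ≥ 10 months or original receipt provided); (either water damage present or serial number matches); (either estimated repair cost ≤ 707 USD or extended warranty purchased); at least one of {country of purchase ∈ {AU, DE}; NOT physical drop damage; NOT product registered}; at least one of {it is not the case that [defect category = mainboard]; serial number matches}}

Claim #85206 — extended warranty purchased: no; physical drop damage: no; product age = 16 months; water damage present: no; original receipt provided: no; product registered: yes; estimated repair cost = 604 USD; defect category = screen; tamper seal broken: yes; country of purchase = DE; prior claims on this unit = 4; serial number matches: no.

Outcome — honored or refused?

Refused

Atomic conditions:
  prior claims on this unit > 4: 4 > 4 is false
  tamper seal broken: yes → true
  product age ≥ 10 months: 16 ≥ 10 is true
  original receipt provided: no → false
  water damage present: no → false
  serial number matches: no → false
  estimated repair cost ≤ 707 USD: 604 ≤ 707 is true
  extended warranty purchased: no → false
  country of purchase ∈ {AU, DE}: DE is in the set → true
  NOT physical drop damage: no → true
  NOT product registered: yes → false
  defect category = mainboard: screen == mainboard is false
Combine:
[1.1] NOT false = true
[1.2] NOT true = false
[1] true OR false = true
[2] true OR false = true
[3] false OR false = false
[4] true OR false = true
[5] true OR true OR false = true
[6.1] NOT false = true
[6] true OR false = true
[root] true AND true AND false AND true AND true AND true = false
Overall: false → refused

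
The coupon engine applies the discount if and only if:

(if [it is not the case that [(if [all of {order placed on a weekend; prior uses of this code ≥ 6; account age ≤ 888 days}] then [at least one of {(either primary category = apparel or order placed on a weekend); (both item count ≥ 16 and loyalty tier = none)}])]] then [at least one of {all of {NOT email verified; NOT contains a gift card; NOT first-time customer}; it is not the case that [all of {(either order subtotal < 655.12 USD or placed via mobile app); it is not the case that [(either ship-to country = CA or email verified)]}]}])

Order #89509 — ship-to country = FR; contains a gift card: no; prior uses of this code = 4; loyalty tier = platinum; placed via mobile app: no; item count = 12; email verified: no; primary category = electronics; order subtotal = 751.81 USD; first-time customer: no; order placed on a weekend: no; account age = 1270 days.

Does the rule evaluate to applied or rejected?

Atomic conditions:
  order placed on a weekend: no → false
  prior uses of this code ≥ 6: 4 ≥ 6 is false
  account age ≤ 888 days: 1270 ≤ 888 is false
  primary category = apparel: electronics == apparel is false
  item count ≥ 16: 12 ≥ 16 is false
  loyalty tier = none: platinum == none is false
  NOT email verified: no → true
  NOT contains a gift card: no → true
  NOT first-time customer: no → true
  order subtotal < 655.12 USD: 751.81 < 655.12 is false
  placed via mobile app: no → false
  ship-to country = CA: FR == CA is false
  email verified: no → false
Combine:
[1.1.1] false AND false AND false = false
[1.1.2.1] false OR false = false
[1.1.2.2] false AND false = false
[1.1.2] false OR false = false
[1.1] false → false (antecedent false ⇒ implication holds) = true
[1] NOT true = false
[2.1] true AND true AND true = true
[2.2.1.1] false OR false = false
[2.2.1.2.1] false OR false = false
[2.2.1.2] NOT false = true
[2.2.1] false AND true = false
[2.2] NOT false = true
[2] true OR true = true
[root] false → true (antecedent false ⇒ implication holds) = true
Overall: true → applied

Applied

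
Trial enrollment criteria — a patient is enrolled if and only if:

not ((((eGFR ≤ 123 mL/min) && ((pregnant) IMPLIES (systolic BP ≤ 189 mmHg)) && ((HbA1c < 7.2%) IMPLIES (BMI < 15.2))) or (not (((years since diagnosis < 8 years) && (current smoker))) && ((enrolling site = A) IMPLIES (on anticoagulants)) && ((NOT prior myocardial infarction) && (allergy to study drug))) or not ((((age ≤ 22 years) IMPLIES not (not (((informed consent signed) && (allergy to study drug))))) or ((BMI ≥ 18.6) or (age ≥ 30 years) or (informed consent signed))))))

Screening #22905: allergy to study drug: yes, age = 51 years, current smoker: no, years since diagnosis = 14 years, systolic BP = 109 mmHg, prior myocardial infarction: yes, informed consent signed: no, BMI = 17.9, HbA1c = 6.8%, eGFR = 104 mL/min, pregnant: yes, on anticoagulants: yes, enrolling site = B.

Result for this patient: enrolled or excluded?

Atomic conditions:
  eGFR ≤ 123 mL/min: 104 ≤ 123 is true
  pregnant: yes → true
  systolic BP ≤ 189 mmHg: 109 ≤ 189 is true
  HbA1c < 7.2%: 6.8 < 7.2 is true
  BMI < 15.2: 17.9 < 15.2 is false
  years since diagnosis < 8 years: 14 < 8 is false
  current smoker: no → false
  enrolling site = A: B == A is false
  on anticoagulants: yes → true
  NOT prior myocardial infarction: yes → false
  allergy to study drug: yes → true
  age ≤ 22 years: 51 ≤ 22 is false
  informed consent signed: no → false
  BMI ≥ 18.6: 17.9 ≥ 18.6 is false
  age ≥ 30 years: 51 ≥ 30 is true
Combine:
[1.1.2] true → true = true
[1.1.3] true → false = false
[1.1] true AND true AND false = false
[1.2.1.1] false AND false = false
[1.2.1] NOT false = true
[1.2.2] false → true (antecedent false ⇒ implication holds) = true
[1.2.3] false AND true = false
[1.2] true AND true AND false = false
[1.3.1.1.2.1.1] false AND true = false
[1.3.1.1.2.1] NOT false = true
[1.3.1.1.2] NOT true = false
[1.3.1.1] false → false (antecedent false ⇒ implication holds) = true
[1.3.1.2] false OR true OR false = true
[1.3.1] true OR true = true
[1.3] NOT true = false
[1] false OR false OR false = false
[root] NOT false = true
Overall: true → enrolled

Enrolled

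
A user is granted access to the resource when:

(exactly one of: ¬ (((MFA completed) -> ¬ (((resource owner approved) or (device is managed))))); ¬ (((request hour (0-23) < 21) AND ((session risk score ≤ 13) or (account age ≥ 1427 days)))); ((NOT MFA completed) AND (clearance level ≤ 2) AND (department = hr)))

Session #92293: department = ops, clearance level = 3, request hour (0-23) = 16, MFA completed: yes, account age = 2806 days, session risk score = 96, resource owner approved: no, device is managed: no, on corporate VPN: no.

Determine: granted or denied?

Denied

Atomic conditions:
  MFA completed: yes → true
  resource owner approved: no → false
  device is managed: no → false
  request hour (0-23) < 21: 16 < 21 is true
  session risk score ≤ 13: 96 ≤ 13 is false
  account age ≥ 1427 days: 2806 ≥ 1427 is true
  NOT MFA completed: yes → false
  clearance level ≤ 2: 3 ≤ 2 is false
  department = hr: ops == hr is false
Combine:
[1.1.2.1] false OR false = false
[1.1.2] NOT false = true
[1.1] true → true = true
[1] NOT true = false
[2.1.2] false OR true = true
[2.1] true AND true = true
[2] NOT true = false
[3] false AND false AND false = false
[root] exactly-one(false, false, false) = false
Overall: false → denied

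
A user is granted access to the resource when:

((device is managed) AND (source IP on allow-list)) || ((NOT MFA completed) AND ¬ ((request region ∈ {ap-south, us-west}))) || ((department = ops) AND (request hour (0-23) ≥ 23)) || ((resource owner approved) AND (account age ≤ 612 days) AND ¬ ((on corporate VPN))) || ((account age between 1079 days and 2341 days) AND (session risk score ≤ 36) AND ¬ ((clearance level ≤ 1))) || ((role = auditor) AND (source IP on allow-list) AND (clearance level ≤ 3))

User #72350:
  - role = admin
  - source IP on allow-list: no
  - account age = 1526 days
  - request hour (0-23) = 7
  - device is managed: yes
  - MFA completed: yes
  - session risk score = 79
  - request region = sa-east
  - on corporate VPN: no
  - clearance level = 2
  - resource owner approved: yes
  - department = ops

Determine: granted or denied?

Denied

Atomic conditions:
  device is managed: yes → true
  source IP on allow-list: no → false
  NOT MFA completed: yes → false
  request region ∈ {ap-south, us-west}: sa-east is not in the set → false
  department = ops: ops == ops is true
  request hour (0-23) ≥ 23: 7 ≥ 23 is false
  resource owner approved: yes → true
  account age ≤ 612 days: 1526 ≤ 612 is false
  on corporate VPN: no → false
  account age between 1079 days and 2341 days: 1526 in [1079, 2341] is true
  session risk score ≤ 36: 79 ≤ 36 is false
  clearance level ≤ 1: 2 ≤ 1 is false
  role = auditor: admin == auditor is false
  clearance level ≤ 3: 2 ≤ 3 is true
Combine:
[1] true AND false = false
[2.2] NOT false = true
[2] false AND true = false
[3] true AND false = false
[4.3] NOT false = true
[4] true AND false AND true = false
[5.3] NOT false = true
[5] true AND false AND true = false
[6] false AND false AND true = false
[root] false OR false OR false OR false OR false OR false = false
Overall: false → denied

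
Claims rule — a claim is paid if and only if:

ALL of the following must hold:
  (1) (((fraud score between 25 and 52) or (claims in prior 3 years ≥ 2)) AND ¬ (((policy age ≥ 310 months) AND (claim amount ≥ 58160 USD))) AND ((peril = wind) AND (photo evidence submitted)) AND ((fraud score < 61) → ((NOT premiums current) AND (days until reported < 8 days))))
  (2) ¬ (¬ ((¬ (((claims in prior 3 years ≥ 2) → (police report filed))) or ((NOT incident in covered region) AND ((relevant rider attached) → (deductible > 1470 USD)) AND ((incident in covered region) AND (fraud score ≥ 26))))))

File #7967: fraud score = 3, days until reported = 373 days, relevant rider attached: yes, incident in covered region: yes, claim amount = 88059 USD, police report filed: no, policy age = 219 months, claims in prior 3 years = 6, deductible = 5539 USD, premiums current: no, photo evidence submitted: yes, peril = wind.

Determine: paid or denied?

Atomic conditions:
  fraud score between 25 and 52: 3 in [25, 52] is false
  claims in prior 3 years ≥ 2: 6 ≥ 2 is true
  policy age ≥ 310 months: 219 ≥ 310 is false
  claim amount ≥ 58160 USD: 88059 ≥ 58160 is true
  peril = wind: wind == wind is true
  photo evidence submitted: yes → true
  fraud score < 61: 3 < 61 is true
  NOT premiums current: no → true
  days until reported < 8 days: 373 < 8 is false
  police report filed: no → false
  NOT incident in covered region: yes → false
  relevant rider attached: yes → true
  deductible > 1470 USD: 5539 > 1470 is true
  incident in covered region: yes → true
  fraud score ≥ 26: 3 ≥ 26 is false
Combine:
[1.1] false OR true = true
[1.2.1] false AND true = false
[1.2] NOT false = true
[1.3] true AND true = true
[1.4.2] true AND false = false
[1.4] true → false = false
[1] true AND true AND true AND false = false
[2.1.1.1.1] true → false = false
[2.1.1.1] NOT false = true
[2.1.1.2.2] true → true = true
[2.1.1.2.3] true AND false = false
[2.1.1.2] false AND true AND false = false
[2.1.1] true OR false = true
[2.1] NOT true = false
[2] NOT false = true
[root] false AND true = false
Overall: false → denied

Denied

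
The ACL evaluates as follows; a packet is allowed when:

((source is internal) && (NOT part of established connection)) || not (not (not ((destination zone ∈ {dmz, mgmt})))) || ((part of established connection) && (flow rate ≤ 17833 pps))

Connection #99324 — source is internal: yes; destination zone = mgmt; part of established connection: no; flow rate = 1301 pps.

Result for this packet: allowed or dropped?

Allowed

Atomic conditions:
  source is internal: yes → true
  NOT part of established connection: no → true
  destination zone ∈ {dmz, mgmt}: mgmt is in the set → true
  part of established connection: no → false
  flow rate ≤ 17833 pps: 1301 ≤ 17833 is true
Combine:
[1] true AND true = true
[2.1.1] NOT true = false
[2.1] NOT false = true
[2] NOT true = false
[3] false AND true = false
[root] true OR false OR false = true
Overall: true → allowed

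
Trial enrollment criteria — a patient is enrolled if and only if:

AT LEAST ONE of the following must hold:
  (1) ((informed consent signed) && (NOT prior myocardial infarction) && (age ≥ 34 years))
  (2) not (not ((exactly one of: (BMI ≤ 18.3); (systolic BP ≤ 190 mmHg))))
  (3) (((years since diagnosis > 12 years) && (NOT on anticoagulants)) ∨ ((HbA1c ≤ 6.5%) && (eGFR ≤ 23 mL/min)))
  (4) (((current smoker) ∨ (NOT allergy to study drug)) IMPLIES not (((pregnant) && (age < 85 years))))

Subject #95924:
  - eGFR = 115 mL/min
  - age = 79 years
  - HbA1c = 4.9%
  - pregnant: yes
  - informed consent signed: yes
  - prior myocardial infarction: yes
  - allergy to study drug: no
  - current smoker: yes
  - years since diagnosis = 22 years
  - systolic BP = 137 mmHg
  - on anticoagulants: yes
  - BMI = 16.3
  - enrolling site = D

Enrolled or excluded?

Excluded

Atomic conditions:
  informed consent signed: yes → true
  NOT prior myocardial infarction: yes → false
  age ≥ 34 years: 79 ≥ 34 is true
  BMI ≤ 18.3: 16.3 ≤ 18.3 is true
  systolic BP ≤ 190 mmHg: 137 ≤ 190 is true
  years since diagnosis > 12 years: 22 > 12 is true
  NOT on anticoagulants: yes → false
  HbA1c ≤ 6.5%: 4.9 ≤ 6.5 is true
  eGFR ≤ 23 mL/min: 115 ≤ 23 is false
  current smoker: yes → true
  NOT allergy to study drug: no → true
  pregnant: yes → true
  age < 85 years: 79 < 85 is true
Combine:
[1] true AND false AND true = false
[2.1.1] exactly-one(true, true) = false
[2.1] NOT false = true
[2] NOT true = false
[3.1] true AND false = false
[3.2] true AND false = false
[3] false OR false = false
[4.1] true OR true = true
[4.2.1] true AND true = true
[4.2] NOT true = false
[4] true → false = false
[root] false OR false OR false OR false = false
Overall: false → excluded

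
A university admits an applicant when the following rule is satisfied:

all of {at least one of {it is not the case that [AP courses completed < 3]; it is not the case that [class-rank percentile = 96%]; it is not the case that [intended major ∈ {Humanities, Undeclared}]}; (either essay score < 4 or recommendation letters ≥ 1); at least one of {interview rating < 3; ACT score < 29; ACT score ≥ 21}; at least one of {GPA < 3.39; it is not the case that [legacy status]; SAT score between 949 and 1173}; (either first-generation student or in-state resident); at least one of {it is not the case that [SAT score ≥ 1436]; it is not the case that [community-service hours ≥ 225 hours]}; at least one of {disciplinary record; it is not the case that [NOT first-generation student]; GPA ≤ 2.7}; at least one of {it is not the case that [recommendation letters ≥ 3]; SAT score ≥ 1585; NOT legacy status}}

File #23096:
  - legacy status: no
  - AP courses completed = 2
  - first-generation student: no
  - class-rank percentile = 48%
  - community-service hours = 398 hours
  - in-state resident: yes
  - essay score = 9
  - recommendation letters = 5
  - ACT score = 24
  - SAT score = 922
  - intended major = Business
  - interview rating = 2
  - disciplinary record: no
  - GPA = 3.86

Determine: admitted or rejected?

Rejected

Atomic conditions:
  AP courses completed < 3: 2 < 3 is true
  class-rank percentile = 96%: 48 == 96 is false
  intended major ∈ {Humanities, Undeclared}: Business is not in the set → false
  essay score < 4: 9 < 4 is false
  recommendation letters ≥ 1: 5 ≥ 1 is true
  interview rating < 3: 2 < 3 is true
  ACT score < 29: 24 < 29 is true
  ACT score ≥ 21: 24 ≥ 21 is true
  GPA < 3.39: 3.86 < 3.39 is false
  legacy status: no → false
  SAT score between 949 and 1173: 922 in [949, 1173] is false
  first-generation student: no → false
  in-state resident: yes → true
  SAT score ≥ 1436: 922 ≥ 1436 is false
  community-service hours ≥ 225 hours: 398 ≥ 225 is true
  disciplinary record: no → false
  NOT first-generation student: no → true
  GPA ≤ 2.7: 3.86 ≤ 2.7 is false
  recommendation letters ≥ 3: 5 ≥ 3 is true
  SAT score ≥ 1585: 922 ≥ 1585 is false
  NOT legacy status: no → true
Combine:
[1.1] NOT true = false
[1.2] NOT false = true
[1.3] NOT false = true
[1] false OR true OR true = true
[2] false OR true = true
[3] true OR true OR true = true
[4.2] NOT false = true
[4] false OR true OR false = true
[5] false OR true = true
[6.1] NOT false = true
[6.2] NOT true = false
[6] true OR false = true
[7.2] NOT true = false
[7] false OR false OR false = false
[8.1] NOT true = false
[8] false OR false OR true = true
[root] true AND true AND true AND true AND true AND true AND false AND true = false
Overall: false → rejected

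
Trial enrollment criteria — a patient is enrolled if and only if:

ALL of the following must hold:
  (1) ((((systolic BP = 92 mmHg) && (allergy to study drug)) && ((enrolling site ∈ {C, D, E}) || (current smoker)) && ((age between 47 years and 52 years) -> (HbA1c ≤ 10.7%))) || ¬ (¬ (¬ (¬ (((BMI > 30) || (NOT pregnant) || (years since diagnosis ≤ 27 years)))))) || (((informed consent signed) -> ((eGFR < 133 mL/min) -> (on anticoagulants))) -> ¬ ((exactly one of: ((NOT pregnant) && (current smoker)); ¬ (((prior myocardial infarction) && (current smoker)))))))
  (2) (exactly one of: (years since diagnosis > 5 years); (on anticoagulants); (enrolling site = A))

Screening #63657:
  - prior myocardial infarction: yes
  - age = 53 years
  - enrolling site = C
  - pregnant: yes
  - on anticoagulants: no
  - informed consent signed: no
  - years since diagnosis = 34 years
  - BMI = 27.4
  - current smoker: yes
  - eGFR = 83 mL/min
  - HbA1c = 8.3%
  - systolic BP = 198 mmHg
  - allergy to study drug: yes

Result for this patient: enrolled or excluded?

Enrolled

Atomic conditions:
  systolic BP = 92 mmHg: 198 == 92 is false
  allergy to study drug: yes → true
  enrolling site ∈ {C, D, E}: C is in the set → true
  current smoker: yes → true
  age between 47 years and 52 years: 53 in [47, 52] is false
  HbA1c ≤ 10.7%: 8.3 ≤ 10.7 is true
  BMI > 30: 27.4 > 30 is false
  NOT pregnant: yes → false
  years since diagnosis ≤ 27 years: 34 ≤ 27 is false
  informed consent signed: no → false
  eGFR < 133 mL/min: 83 < 133 is true
  on anticoagulants: no → false
  prior myocardial infarction: yes → true
  years since diagnosis > 5 years: 34 > 5 is true
  enrolling site = A: C == A is false
Combine:
[1.1.1] false AND true = false
[1.1.2] true OR true = true
[1.1.3] false → true (antecedent false ⇒ implication holds) = true
[1.1] false AND true AND true = false
[1.2.1.1.1.1] false OR false OR false = false
[1.2.1.1.1] NOT false = true
[1.2.1.1] NOT true = false
[1.2.1] NOT false = true
[1.2] NOT true = false
[1.3.1.2] true → false = false
[1.3.1] false → false (antecedent false ⇒ implication holds) = true
[1.3.2.1.1] false AND true = false
[1.3.2.1.2.1] true AND true = true
[1.3.2.1.2] NOT true = false
[1.3.2.1] exactly-one(false, false) = false
[1.3.2] NOT false = true
[1.3] true → true = true
[1] false OR false OR true = true
[2] exactly-one(true, false, false) = true
[root] true AND true = true
Overall: true → enrolled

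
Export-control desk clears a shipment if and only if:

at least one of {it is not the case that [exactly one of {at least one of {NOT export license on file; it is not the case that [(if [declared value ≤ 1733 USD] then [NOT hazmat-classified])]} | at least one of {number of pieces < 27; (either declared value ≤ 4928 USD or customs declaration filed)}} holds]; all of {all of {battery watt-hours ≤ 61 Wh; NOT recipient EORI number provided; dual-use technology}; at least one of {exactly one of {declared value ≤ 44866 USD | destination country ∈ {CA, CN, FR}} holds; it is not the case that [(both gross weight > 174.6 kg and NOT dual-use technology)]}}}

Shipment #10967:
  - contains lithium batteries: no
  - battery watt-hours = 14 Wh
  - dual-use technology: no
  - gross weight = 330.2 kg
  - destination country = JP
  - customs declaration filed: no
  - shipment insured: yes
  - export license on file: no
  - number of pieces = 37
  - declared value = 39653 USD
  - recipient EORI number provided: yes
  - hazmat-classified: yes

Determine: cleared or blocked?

Blocked

Atomic conditions:
  NOT export license on file: no → true
  declared value ≤ 1733 USD: 39653 ≤ 1733 is false
  NOT hazmat-classified: yes → false
  number of pieces < 27: 37 < 27 is false
  declared value ≤ 4928 USD: 39653 ≤ 4928 is false
  customs declaration filed: no → false
  battery watt-hours ≤ 61 Wh: 14 ≤ 61 is true
  NOT recipient EORI number provided: yes → false
  dual-use technology: no → false
  declared value ≤ 44866 USD: 39653 ≤ 44866 is true
  destination country ∈ {CA, CN, FR}: JP is not in the set → false
  gross weight > 174.6 kg: 330.2 > 174.6 is true
  NOT dual-use technology: no → true
Combine:
[1.1.1.2.1] false → false (antecedent false ⇒ implication holds) = true
[1.1.1.2] NOT true = false
[1.1.1] true OR false = true
[1.1.2.2] false OR false = false
[1.1.2] false OR false = false
[1.1] exactly-one(true, false) = true
[1] NOT true = false
[2.1] true AND false AND false = false
[2.2.1] exactly-one(true, false) = true
[2.2.2.1] true AND true = true
[2.2.2] NOT true = false
[2.2] true OR false = true
[2] false AND true = false
[root] false OR false = false
Overall: false → blocked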